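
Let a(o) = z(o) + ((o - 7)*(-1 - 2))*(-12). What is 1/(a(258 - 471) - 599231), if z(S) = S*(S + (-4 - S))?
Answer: -1/606299 ≈ -1.6494e-6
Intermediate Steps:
z(S) = -4*S (z(S) = S*(-4) = -4*S)
a(o) = -252 + 32*o (a(o) = -4*o + ((o - 7)*(-1 - 2))*(-12) = -4*o + ((-7 + o)*(-3))*(-12) = -4*o + (21 - 3*o)*(-12) = -4*o + (-252 + 36*o) = -252 + 32*o)
1/(a(258 - 471) - 599231) = 1/((-252 + 32*(258 - 471)) - 599231) = 1/((-252 + 32*(-213)) - 599231) = 1/((-252 - 6816) - 599231) = 1/(-7068 - 599231) = 1/(-606299) = -1/606299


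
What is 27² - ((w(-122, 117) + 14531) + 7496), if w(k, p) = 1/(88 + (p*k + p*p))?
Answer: -10585105/497 ≈ -21298.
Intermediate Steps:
w(k, p) = 1/(88 + p² + k*p) (w(k, p) = 1/(88 + (k*p + p²)) = 1/(88 + (p² + k*p)) = 1/(88 + p² + k*p))
27² - ((w(-122, 117) + 14531) + 7496) = 27² - ((1/(88 + 117² - 122*117) + 14531) + 7496) = 729 - ((1/(88 + 13689 - 14274) + 14531) + 7496) = 729 - ((1/(-497) + 14531) + 7496) = 729 - ((-1/497 + 14531) + 7496) = 729 - (7221906/497 + 7496) = 729 - 1*10947418/497 = 729 - 10947418/497 = -10585105/497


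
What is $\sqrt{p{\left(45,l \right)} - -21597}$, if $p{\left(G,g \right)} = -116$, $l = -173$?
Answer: $\sqrt{21481} \approx 146.56$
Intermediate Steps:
$\sqrt{p{\left(45,l \right)} - -21597} = \sqrt{-116 - -21597} = \sqrt{-116 + 21597} = \sqrt{21481}$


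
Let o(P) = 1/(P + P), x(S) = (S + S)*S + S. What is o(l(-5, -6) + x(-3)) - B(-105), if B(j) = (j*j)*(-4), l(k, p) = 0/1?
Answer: 1323001/30 ≈ 44100.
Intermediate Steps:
l(k, p) = 0 (l(k, p) = 0*1 = 0)
x(S) = S + 2*S**2 (x(S) = (2*S)*S + S = 2*S**2 + S = S + 2*S**2)
B(j) = -4*j**2 (B(j) = j**2*(-4) = -4*j**2)
o(P) = 1/(2*P)
o(l(-5, -6) + x(-3)) - B(-105) = 1/(2*(0 - 3*(1 + 2*(-3)))) - (-4)*(-105)**2 = 1/(2*(0 - 3*(1 - 6))) - (-4)*11025 = 1/(2*(0 - 3*(-5))) - 1*(-44100) = 1/(2*(0 + 15)) + 44100 = (1/2)/15 + 44100 = (1/2)*(1/15) + 44100 = 1/30 + 44100 = 1323001/30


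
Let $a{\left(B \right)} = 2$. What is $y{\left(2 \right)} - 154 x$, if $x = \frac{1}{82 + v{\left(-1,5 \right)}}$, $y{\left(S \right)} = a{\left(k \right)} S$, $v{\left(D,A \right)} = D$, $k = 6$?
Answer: $\frac{170}{81} \approx 2.0988$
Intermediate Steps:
$y{\left(S \right)} = 2 S$
$x = \frac{1}{81}$ ($x = \frac{1}{82 - 1} = \frac{1}{81} \approx 0.012346$)
$y{\left(2 \right)} - 154 x = 2 \cdot 2 - \frac{154}{81} = 4 - \frac{154}{81} = \frac{170}{81}$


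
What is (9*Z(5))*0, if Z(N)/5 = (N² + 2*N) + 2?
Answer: 0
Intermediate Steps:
Z(N) = 10 + 5*N² + 10*N (Z(N) = 5*((N² + 2*N) + 2) = 5*(2 + N² + 2*N) = 10 + 5*N² + 10*N)
(9*Z(5))*0 = (9*(10 + 5*5² + 10*5))*0 = (9*(10 + 5*25 + 50))*0 = (9*(10 + 125 + 50))*0 = (9*185)*0 = 1665*0 = 0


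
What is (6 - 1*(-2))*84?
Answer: 672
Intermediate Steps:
(6 - 1*(-2))*84 = (6 + 2)*84 = 8*84 = 672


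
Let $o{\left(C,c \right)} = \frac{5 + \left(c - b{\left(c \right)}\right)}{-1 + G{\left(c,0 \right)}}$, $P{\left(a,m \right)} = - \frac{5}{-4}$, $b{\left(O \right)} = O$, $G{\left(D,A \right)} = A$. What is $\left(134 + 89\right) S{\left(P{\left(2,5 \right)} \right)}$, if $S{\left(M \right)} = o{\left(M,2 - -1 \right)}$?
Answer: $-1115$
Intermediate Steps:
$P{\left(a,m \right)} = \frac{5}{4}$ ($P{\left(a,m \right)} = \left(-5\right) \left(- \frac{1}{4}\right) = \frac{5}{4}$)
$o{\left(C,c \right)} = -5$ ($o{\left(C,c \right)} = \frac{5 + \left(c - c\right)}{-1 + 0} = \frac{5 + 0}{-1} = 5 \left(-1\right) = -5$)
$S{\left(M \right)} = -5$
$\left(134 + 89\right) S{\left(P{\left(2,5 \right)} \right)} = \left(134 + 89\right) \left(-5\right) = 223 \left(-5\right) = -1115$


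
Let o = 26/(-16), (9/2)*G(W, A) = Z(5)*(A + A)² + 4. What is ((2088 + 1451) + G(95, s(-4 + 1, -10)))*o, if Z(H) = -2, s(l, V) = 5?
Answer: -408967/72 ≈ -5680.1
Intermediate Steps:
G(W, A) = 8/9 - 16*A²/9 (G(W, A) = 2*(-2*(A + A)² + 4)/9 = 2*(-2*4*A² + 4)/9 = 2*(-8*A² + 4)/9 = 2*(4 - 8*A²)/9 = 8/9 - 16*A²/9)
o = -13/8 (o = 26*(-1/16) = -13/8 ≈ -1.6250)
((2088 + 1451) + G(95, s(-4 + 1, -10)))*o = ((2088 + 1451) + (8/9 - 16/9*5²))*(-13/8) = (3539 + (8/9 - 16/9*25))*(-13/8) = (3539 + (8/9 - 400/9))*(-13/8) = (3539 - 392/9)*(-13/8) = (31459/9)*(-13/8) = -408967/72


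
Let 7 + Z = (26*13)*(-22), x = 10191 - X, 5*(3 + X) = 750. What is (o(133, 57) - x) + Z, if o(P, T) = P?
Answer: -17354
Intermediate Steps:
X = 147 (X = -3 + (⅕)*750 = -3 + 150 = 147)
x = 10044 (x = 10191 - 1*147 = 10191 - 147 = 10044)
Z = -7443 (Z = -7 + (26*13)*(-22) = -7 + 338*(-22) = -7 - 7436 = -7443)
(o(133, 57) - x) + Z = (133 - 1*10044) - 7443 = (133 - 10044) - 7443 = -9911 - 7443 = -17354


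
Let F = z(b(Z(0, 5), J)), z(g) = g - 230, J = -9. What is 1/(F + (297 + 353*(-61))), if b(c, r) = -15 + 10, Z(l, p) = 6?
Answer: -1/21471 ≈ -4.6574e-5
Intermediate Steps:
b(c, r) = -5
z(g) = -230 + g
F = -235 (F = -230 - 5 = -235)
1/(F + (297 + 353*(-61))) = 1/(-235 + (297 + 353*(-61))) = 1/(-235 + (297 - 21533)) = 1/(-235 - 21236) = 1/(-21471) = -1/21471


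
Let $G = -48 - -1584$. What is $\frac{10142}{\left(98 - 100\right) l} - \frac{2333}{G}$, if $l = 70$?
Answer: $- \frac{3976183}{53760} \approx -73.962$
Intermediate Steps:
$G = 1536$ ($G = -48 + 1584 = 1536$)
$\frac{10142}{\left(98 - 100\right) l} - \frac{2333}{G} = \frac{10142}{\left(98 - 100\right) 70} - \frac{2333}{1536} = \frac{10142}{\left(-2\right) 70} - \frac{2333}{1536} = \frac{10142}{-140} - \frac{2333}{1536} = 10142 \left(- \frac{1}{140}\right) - \frac{2333}{1536} = - \frac{5071}{70} - \frac{2333}{1536} = - \frac{3976183}{53760}$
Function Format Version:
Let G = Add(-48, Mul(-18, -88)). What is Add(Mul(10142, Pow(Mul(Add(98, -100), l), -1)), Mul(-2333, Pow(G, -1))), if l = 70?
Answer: Rational(-3976183, 53760) ≈ -73.962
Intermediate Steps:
G = 1536 (G = Add(-48, 1584) = 1536)
Add(Mul(10142, Pow(Mul(Add(98, -100), l), -1)), Mul(-2333, Pow(G, -1))) = Add(Mul(10142, Pow(Mul(Add(98, -100), 70), -1)), Mul(-2333, Pow(1536, -1))) = Add(Mul(10142, Pow(Mul(-2, 70), -1)), Mul(-2333, Rational(1, 1536))) = Add(Mul(10142, Pow(-140, -1)), Rational(-2333, 1536)) = Add(Mul(10142, Rational(-1, 140)), Rational(-2333, 1536)) = Add(Rational(-5071, 70), Rational(-2333, 1536)) = Rational(-3976183, 53760)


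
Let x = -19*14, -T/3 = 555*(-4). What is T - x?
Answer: 6926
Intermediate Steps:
T = 6660 (T = -1665*(-4) = -3*(-2220) = 6660)
x = -266
T - x = 6660 - 1*(-266) = 6660 + 266 = 6926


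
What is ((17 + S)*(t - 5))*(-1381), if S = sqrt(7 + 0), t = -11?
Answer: 375632 + 22096*sqrt(7) ≈ 4.3409e+5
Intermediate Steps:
S = sqrt(7) ≈ 2.6458
((17 + S)*(t - 5))*(-1381) = ((17 + sqrt(7))*(-11 - 5))*(-1381) = ((17 + sqrt(7))*(-16))*(-1381) = (-272 - 16*sqrt(7))*(-1381) = 375632 + 22096*sqrt(7)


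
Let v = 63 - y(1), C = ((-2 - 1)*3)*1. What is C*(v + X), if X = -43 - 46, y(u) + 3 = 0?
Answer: 207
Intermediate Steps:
y(u) = -3 (y(u) = -3 + 0 = -3)
C = -9 (C = -3*3*1 = -9*1 = -9)
X = -89
v = 66 (v = 63 - 1*(-3) = 63 + 3 = 66)
C*(v + X) = -9*(66 - 89) = -9*(-23) = 207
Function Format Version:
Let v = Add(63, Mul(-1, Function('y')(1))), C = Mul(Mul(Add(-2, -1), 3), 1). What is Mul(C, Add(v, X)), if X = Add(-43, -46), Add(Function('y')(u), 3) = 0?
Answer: 207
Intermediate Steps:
Function('y')(u) = -3 (Function('y')(u) = Add(-3, 0) = -3)
C = -9 (C = Mul(Mul(-3, 3), 1) = Mul(-9, 1) = -9)
X = -89
v = 66 (v = Add(63, Mul(-1, -3)) = Add(63, 3) = 66)
Mul(C, Add(v, X)) = Mul(-9, Add(66, -89)) = Mul(-9, -23) = 207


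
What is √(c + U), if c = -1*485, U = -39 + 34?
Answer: 7*I*√10 ≈ 22.136*I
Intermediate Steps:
U = -5
c = -485
√(c + U) = √(-485 - 5) = √(-490) = 7*I*√10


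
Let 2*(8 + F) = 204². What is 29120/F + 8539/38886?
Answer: 314897/194430 ≈ 1.6196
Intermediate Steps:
F = 20800 (F = -8 + (½)*204² = -8 + (½)*41616 = -8 + 20808 = 20800)
29120/F + 8539/38886 = 29120/20800 + 8539/38886 = 29120*(1/20800) + 8539*(1/38886) = 7/5 + 8539/38886 = 314897/194430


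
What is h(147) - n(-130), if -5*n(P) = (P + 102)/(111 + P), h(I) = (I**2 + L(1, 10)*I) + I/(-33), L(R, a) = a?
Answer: 24113208/1045 ≈ 23075.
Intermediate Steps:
h(I) = I**2 + 329*I/33 (h(I) = (I**2 + 10*I) + I/(-33) = (I**2 + 10*I) + I*(-1/33) = (I**2 + 10*I) - I/33 = I**2 + 329*I/33)
n(P) = -(102 + P)/(5*(111 + P)) (n(P) = -(P + 102)/(5*(111 + P)) = -(102 + P)/(5*(111 + P)))
h(147) - n(-130) = (1/33)*147*(329 + 33*147) - (-102 - 1*(-130))/(5*(111 - 130)) = (1/33)*147*(329 + 4851) - (-102 + 130)/(5*(-19)) = (1/33)*147*5180 - (-1)*28/(5*19) = 253820/11 - 1*(-28/95) = 253820/11 + 28/95 = 24113208/1045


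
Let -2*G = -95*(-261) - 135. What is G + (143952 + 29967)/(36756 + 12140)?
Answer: -602713761/48896 ≈ -12326.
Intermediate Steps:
G = -12330 (G = -(-95*(-261) - 135)/2 = -(24795 - 135)/2 = -½*24660 = -12330)
G + (143952 + 29967)/(36756 + 12140) = -12330 + (143952 + 29967)/(36756 + 12140) = -12330 + 173919/48896 = -602713761/48896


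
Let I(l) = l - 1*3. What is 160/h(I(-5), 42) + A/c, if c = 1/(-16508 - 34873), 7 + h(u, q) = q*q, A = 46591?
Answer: -4206068544287/1757 ≈ -2.3939e+9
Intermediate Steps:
I(l) = -3 + l (I(l) = l - 3 = -3 + l)
h(u, q) = -7 + q**2 (h(u, q) = -7 + q*q = -7 + q**2)
c = -1/51381 (c = 1/(-51381) = -1/51381 ≈ -1.9462e-5)
160/h(I(-5), 42) + A/c = 160/(-7 + 42**2) + 46591/(-1/51381) = 160/(-7 + 1764) + 46591*(-51381) = 160/1757 - 2393892171 = -4206068544287/1757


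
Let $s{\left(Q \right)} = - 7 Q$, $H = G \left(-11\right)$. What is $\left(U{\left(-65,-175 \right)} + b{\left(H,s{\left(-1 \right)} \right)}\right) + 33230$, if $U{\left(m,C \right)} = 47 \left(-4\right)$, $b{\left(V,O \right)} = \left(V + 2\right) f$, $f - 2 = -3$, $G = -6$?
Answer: $32974$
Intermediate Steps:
$f = -1$ ($f = 2 - 3 = -1$)
$H = 66$ ($H = \left(-6\right) \left(-11\right) = 66$)
$b{\left(V,O \right)} = -2 - V$ ($b{\left(V,O \right)} = \left(V + 2\right) \left(-1\right) = \left(2 + V\right) \left(-1\right) = -2 - V$)
$U{\left(m,C \right)} = -188$
$\left(U{\left(-65,-175 \right)} + b{\left(H,s{\left(-1 \right)} \right)}\right) + 33230 = \left(-188 - 68\right) + 33230 = -256 + 33230 = 32974$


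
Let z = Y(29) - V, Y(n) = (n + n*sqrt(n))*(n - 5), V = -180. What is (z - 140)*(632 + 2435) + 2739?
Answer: 2260051 + 2134632*sqrt(29) ≈ 1.3755e+7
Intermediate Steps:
Y(n) = (-5 + n)*(n + n**(3/2)) (Y(n) = (n + n**(3/2))*(-5 + n) = (-5 + n)*(n + n**(3/2)))
z = 876 + 696*sqrt(29) (z = (29**2 + 29**(5/2) - 5*29 - 145*sqrt(29)) - 1*(-180) = (841 + 841*sqrt(29) - 145 - 145*sqrt(29)) + 180 = (696 + 696*sqrt(29)) + 180 = 876 + 696*sqrt(29) ≈ 4624.1)
(z - 140)*(632 + 2435) + 2739 = ((876 + 696*sqrt(29)) - 140)*(632 + 2435) + 2739 = (736 + 696*sqrt(29))*3067 + 2739 = (2257312 + 2134632*sqrt(29)) + 2739 = 2260051 + 2134632*sqrt(29)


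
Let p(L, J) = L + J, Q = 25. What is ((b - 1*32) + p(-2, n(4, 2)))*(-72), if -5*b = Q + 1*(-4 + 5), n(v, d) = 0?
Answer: 14112/5 ≈ 2822.4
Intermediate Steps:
p(L, J) = J + L
b = -26/5 (b = -(25 + 1*(-4 + 5))/5 = -(25 + 1*1)/5 = -(25 + 1)/5 = -1/5*26 = -26/5 ≈ -5.2000)
((b - 1*32) + p(-2, n(4, 2)))*(-72) = ((-26/5 - 1*32) + (0 - 2))*(-72) = ((-26/5 - 32) - 2)*(-72) = (-186/5 - 2)*(-72) = -196/5*(-72) = 14112/5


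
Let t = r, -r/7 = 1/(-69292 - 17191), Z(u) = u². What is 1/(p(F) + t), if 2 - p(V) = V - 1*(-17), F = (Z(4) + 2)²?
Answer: -86483/29317730 ≈ -0.0029499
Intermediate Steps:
r = 7/86483 (r = -7/(-69292 - 17191) = -7/(-86483) = -7*(-1/86483) = 7/86483 ≈ 8.0941e-5)
F = 324 (F = (4² + 2)² = (16 + 2)² = 18² = 324)
p(V) = -15 - V (p(V) = 2 - (V - 1*(-17)) = 2 - (V + 17) = 2 - (17 + V) = 2 + (-17 - V) = -15 - V)
t = 7/86483 ≈ 8.0941e-5
1/(p(F) + t) = 1/((-15 - 1*324) + 7/86483) = 1/((-15 - 324) + 7/86483) = 1/(-339 + 7/86483) = 1/(-29317730/86483) = -86483/29317730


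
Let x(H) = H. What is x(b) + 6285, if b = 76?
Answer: 6361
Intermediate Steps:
x(b) + 6285 = 76 + 6285 = 6361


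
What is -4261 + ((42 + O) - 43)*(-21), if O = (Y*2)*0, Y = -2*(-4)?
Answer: -4240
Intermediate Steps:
Y = 8
O = 0 (O = (8*2)*0 = 16*0 = 0)
-4261 + ((42 + O) - 43)*(-21) = -4261 + ((42 + 0) - 43)*(-21) = -4261 + (42 - 43)*(-21) = -4261 - 1*(-21) = -4261 + 21 = -4240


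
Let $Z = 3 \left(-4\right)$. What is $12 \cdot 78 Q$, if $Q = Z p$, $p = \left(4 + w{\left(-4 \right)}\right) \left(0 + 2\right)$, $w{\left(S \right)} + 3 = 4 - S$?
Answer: $-202176$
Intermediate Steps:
$w{\left(S \right)} = 1 - S$ ($w{\left(S \right)} = -3 - \left(-4 + S\right) = 1 - S$)
$Z = -12$
$p = 18$ ($p = \left(4 + \left(1 - -4\right)\right) \left(0 + 2\right) = \left(4 + \left(1 + 4\right)\right) 2 = \left(4 + 5\right) 2 = 9 \cdot 2 = 18$)
$Q = -216$ ($Q = \left(-12\right) 18 = -216$)
$12 \cdot 78 Q = 12 \cdot 78 \left(-216\right) = 936 \left(-216\right) = -202176$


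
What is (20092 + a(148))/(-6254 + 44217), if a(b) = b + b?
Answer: 20388/37963 ≈ 0.53705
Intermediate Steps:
a(b) = 2*b
(20092 + a(148))/(-6254 + 44217) = (20092 + 2*148)/(-6254 + 44217) = (20092 + 296)/37963 = 20388*(1/37963) = 20388/37963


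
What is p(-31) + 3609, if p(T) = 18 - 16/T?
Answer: 112453/31 ≈ 3627.5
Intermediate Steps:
p(T) = 18 - 16/T
p(-31) + 3609 = (18 - 16/(-31)) + 3609 = (18 - 16*(-1/31)) + 3609 = (18 + 16/31) + 3609 = 574/31 + 3609 = 112453/31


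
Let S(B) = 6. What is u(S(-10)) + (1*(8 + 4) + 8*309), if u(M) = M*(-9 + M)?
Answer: 2466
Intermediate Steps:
u(S(-10)) + (1*(8 + 4) + 8*309) = 6*(-9 + 6) + (1*(8 + 4) + 8*309) = 6*(-3) + (1*12 + 2472) = -18 + (12 + 2472) = -18 + 2484 = 2466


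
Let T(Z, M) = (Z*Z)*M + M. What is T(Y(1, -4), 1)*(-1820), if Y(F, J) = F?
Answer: -3640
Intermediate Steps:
T(Z, M) = M + M*Z**2 (T(Z, M) = Z**2*M + M = M*Z**2 + M = M + M*Z**2)
T(Y(1, -4), 1)*(-1820) = (1*(1 + 1**2))*(-1820) = (1*(1 + 1))*(-1820) = (1*2)*(-1820) = 2*(-1820) = -3640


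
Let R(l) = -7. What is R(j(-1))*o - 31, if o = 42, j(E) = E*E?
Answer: -325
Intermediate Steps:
j(E) = E²
R(j(-1))*o - 31 = -7*42 - 31 = -294 - 31 = -325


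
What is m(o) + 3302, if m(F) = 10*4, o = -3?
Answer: 3342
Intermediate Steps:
m(F) = 40
m(o) + 3302 = 40 + 3302 = 3342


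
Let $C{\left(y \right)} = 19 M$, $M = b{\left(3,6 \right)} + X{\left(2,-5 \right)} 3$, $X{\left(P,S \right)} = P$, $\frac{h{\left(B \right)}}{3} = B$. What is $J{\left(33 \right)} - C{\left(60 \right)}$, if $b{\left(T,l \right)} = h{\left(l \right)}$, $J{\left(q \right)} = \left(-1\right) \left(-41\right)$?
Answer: $-415$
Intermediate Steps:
$h{\left(B \right)} = 3 B$
$J{\left(q \right)} = 41$
$b{\left(T,l \right)} = 3 l$
$M = 24$ ($M = 3 \cdot 6 + 2 \cdot 3 = 18 + 6 = 24$)
$C{\left(y \right)} = 456$ ($C{\left(y \right)} = 19 \cdot 24 = 456$)
$J{\left(33 \right)} - C{\left(60 \right)} = 41 - 456 = -415$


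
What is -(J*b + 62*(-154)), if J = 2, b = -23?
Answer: 9594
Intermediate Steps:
-(J*b + 62*(-154)) = -(2*(-23) + 62*(-154)) = -(-46 - 9548) = -1*(-9594) = 9594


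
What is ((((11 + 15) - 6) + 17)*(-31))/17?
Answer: -1147/17 ≈ -67.471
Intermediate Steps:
((((11 + 15) - 6) + 17)*(-31))/17 = (((26 - 6) + 17)*(-31))*(1/17) = ((20 + 17)*(-31))*(1/17) = (37*(-31))*(1/17) = -1147*1/17 = -1147/17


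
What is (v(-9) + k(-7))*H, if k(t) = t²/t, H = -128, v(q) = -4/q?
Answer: 7552/9 ≈ 839.11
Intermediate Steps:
k(t) = t
(v(-9) + k(-7))*H = (-4/(-9) - 7)*(-128) = (-4*(-⅑) - 7)*(-128) = (4/9 - 7)*(-128) = -59/9*(-128) = 7552/9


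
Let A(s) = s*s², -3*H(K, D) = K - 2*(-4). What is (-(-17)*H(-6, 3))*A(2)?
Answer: -272/3 ≈ -90.667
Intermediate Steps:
H(K, D) = -8/3 - K/3 (H(K, D) = -(K - 2*(-4))/3 = -(K + 8)/3 = -(8 + K)/3 = -8/3 - K/3)
A(s) = s³
(-(-17)*H(-6, 3))*A(2) = -(-17)*(-8/3 - ⅓*(-6))*2³ = -(-17)*(-8/3 + 2)*8 = -(-17)*(-2)/3*8 = -17*⅔*8 = -34/3*8 = -272/3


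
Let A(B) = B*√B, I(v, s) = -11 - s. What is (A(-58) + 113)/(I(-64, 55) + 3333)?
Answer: 113/3267 - 58*I*√58/3267 ≈ 0.034588 - 0.13521*I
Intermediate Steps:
A(B) = B^(3/2)
(A(-58) + 113)/(I(-64, 55) + 3333) = ((-58)^(3/2) + 113)/((-11 - 1*55) + 3333) = (-58*I*√58 + 113)/((-11 - 55) + 3333) = (113 - 58*I*√58)/(-66 + 3333) = (113 - 58*I*√58)/3267 = (113 - 58*I*√58)*(1/3267) = 113/3267 - 58*I*√58/3267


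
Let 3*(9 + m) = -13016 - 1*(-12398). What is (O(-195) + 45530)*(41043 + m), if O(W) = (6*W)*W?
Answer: 11173807040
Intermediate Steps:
O(W) = 6*W²
m = -215 (m = -9 + (-13016 - 1*(-12398))/3 = -9 + (-13016 + 12398)/3 = -9 + (⅓)*(-618) = -9 - 206 = -215)
(O(-195) + 45530)*(41043 + m) = (6*(-195)² + 45530)*(41043 - 215) = (6*38025 + 45530)*40828 = (228150 + 45530)*40828 = 273680*40828 = 11173807040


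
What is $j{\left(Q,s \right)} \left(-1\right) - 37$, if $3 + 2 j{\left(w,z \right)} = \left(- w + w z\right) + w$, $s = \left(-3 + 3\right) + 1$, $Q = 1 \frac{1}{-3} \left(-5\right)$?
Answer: $- \frac{109}{3} \approx -36.333$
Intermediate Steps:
$Q = \frac{5}{3}$ ($Q = 1 \left(- \frac{1}{3}\right) \left(-5\right) = \left(- \frac{1}{3}\right) \left(-5\right) = \frac{5}{3} \approx 1.6667$)
$s = 1$ ($s = 0 + 1 = 1$)
$j{\left(w,z \right)} = - \frac{3}{2} + \frac{w z}{2}$ ($j{\left(w,z \right)} = - \frac{3}{2} + \frac{\left(- w + w z\right) + w}{2} = - \frac{3}{2} + \frac{w z}{2}$)
$j{\left(Q,s \right)} \left(-1\right) - 37 = \left(- \frac{3}{2} + \frac{1}{2} \cdot \frac{5}{3} \cdot 1\right) \left(-1\right) - 37 = \left(- \frac{3}{2} + \frac{5}{6}\right) \left(-1\right) - 37 = \left(- \frac{2}{3}\right) \left(-1\right) - 37 = \frac{2}{3} - 37 = - \frac{109}{3}$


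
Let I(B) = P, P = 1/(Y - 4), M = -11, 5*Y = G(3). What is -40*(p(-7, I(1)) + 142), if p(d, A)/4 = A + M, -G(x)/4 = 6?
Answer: -42920/11 ≈ -3901.8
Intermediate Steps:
G(x) = -24 (G(x) = -4*6 = -24)
Y = -24/5 (Y = (1/5)*(-24) = -24/5 ≈ -4.8000)
P = -5/44 (P = 1/(-24/5 - 4) = 1/(-44/5) = -5/44 ≈ -0.11364)
I(B) = -5/44
p(d, A) = -44 + 4*A (p(d, A) = 4*(A - 11) = 4*(-11 + A) = -44 + 4*A)
-40*(p(-7, I(1)) + 142) = -40*((-44 + 4*(-5/44)) + 142) = -40*((-44 - 5/11) + 142) = -40*(-489/11 + 142) = -40*1073/11 = -42920/11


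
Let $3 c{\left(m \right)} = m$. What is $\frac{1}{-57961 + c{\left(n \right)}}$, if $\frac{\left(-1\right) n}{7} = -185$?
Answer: $- \frac{3}{172588} \approx -1.7382 \cdot 10^{-5}$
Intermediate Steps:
$n = 1295$ ($n = \left(-7\right) \left(-185\right) = 1295$)
$c{\left(m \right)} = \frac{m}{3}$
$\frac{1}{-57961 + c{\left(n \right)}} = \frac{1}{-57961 + \frac{1}{3} \cdot 1295} = \frac{1}{-57961 + \frac{1295}{3}} = \frac{1}{- \frac{172588}{3}} = - \frac{3}{172588}$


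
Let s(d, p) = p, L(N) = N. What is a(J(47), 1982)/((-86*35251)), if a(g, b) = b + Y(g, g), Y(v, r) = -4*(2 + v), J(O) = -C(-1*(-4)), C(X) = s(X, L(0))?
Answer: -987/1515793 ≈ -0.00065114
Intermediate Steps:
C(X) = 0
J(O) = 0 (J(O) = -1*0 = 0)
Y(v, r) = -8 - 4*v
a(g, b) = -8 + b - 4*g (a(g, b) = b + (-8 - 4*g) = -8 + b - 4*g)
a(J(47), 1982)/((-86*35251)) = (-8 + 1982 - 4*0)/((-86*35251)) = (-8 + 1982 + 0)/(-3031586) = 1974*(-1/3031586) = -987/1515793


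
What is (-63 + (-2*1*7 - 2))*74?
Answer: -5846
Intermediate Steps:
(-63 + (-2*1*7 - 2))*74 = (-63 + (-2*7 - 2))*74 = (-63 + (-14 - 2))*74 = (-63 - 16)*74 = -79*74 = -5846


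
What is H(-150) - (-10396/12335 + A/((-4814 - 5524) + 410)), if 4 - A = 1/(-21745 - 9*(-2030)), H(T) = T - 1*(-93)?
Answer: -4779561098273/85111006600 ≈ -56.157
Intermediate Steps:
H(T) = 93 + T (H(T) = T + 93 = 93 + T)
A = 13901/3475 (A = 4 - 1/(-21745 - 9*(-2030)) = 4 - 1/(-21745 + 18270) = 4 - 1/(-3475) = 4 - 1*(-1/3475) = 4 + 1/3475 = 13901/3475 ≈ 4.0003)
H(-150) - (-10396/12335 + A/((-4814 - 5524) + 410)) = (93 - 150) - (-10396/12335 + 13901/(3475*((-4814 - 5524) + 410))) = -57 - (-10396*1/12335 + 13901/(3475*(-10338 + 410))) = -57 - (-10396/12335 + (13901/3475)/(-9928)) = -57 - (-10396/12335 + (13901/3475)*(-1/9928)) = -57 - (-10396/12335 - 13901/34499800) = -57 - 1*(-71766277927/85111006600) = -57 + 71766277927/85111006600 = -4779561098273/85111006600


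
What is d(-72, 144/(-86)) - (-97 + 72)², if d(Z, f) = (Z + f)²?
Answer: 8880599/1849 ≈ 4802.9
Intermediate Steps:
d(-72, 144/(-86)) - (-97 + 72)² = (-72 + 144/(-86))² - (-97 + 72)² = (-72 + 144*(-1/86))² - 1*(-25)² = (-72 - 72/43)² - 1*625 = (-3168/43)² - 625 = 10036224/1849 - 625 = 8880599/1849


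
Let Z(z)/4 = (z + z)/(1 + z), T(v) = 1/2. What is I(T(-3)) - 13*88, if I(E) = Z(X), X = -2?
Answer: -1128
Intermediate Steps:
T(v) = ½
Z(z) = 8*z/(1 + z) (Z(z) = 4*((z + z)/(1 + z)) = 4*((2*z)/(1 + z)) = 4*(2*z/(1 + z)) = 8*z/(1 + z))
I(E) = 16 (I(E) = 8*(-2)/(1 - 2) = 8*(-2)/(-1) = 8*(-2)*(-1) = 16)
I(T(-3)) - 13*88 = 16 - 13*88 = 16 - 1144 = -1128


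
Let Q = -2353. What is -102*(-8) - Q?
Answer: 3169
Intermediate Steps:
-102*(-8) - Q = -102*(-8) - 1*(-2353) = 816 + 2353 = 3169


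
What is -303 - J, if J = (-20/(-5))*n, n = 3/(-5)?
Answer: -1503/5 ≈ -300.60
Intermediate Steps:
n = -3/5 (n = 3*(-1/5) = -3/5 ≈ -0.60000)
J = -12/5 (J = -20/(-5)*(-3/5) = -20*(-1)/5*(-3/5) = -5*(-4/5)*(-3/5) = 4*(-3/5) = -12/5 ≈ -2.4000)
-303 - J = -303 - 1*(-12/5) = -303 + 12/5 = -1503/5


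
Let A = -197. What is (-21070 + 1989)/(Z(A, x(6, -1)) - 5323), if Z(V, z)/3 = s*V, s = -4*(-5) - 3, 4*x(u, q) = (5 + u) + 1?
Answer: 19081/15370 ≈ 1.2414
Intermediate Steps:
x(u, q) = 3/2 + u/4 (x(u, q) = ((5 + u) + 1)/4 = (6 + u)/4 = 3/2 + u/4)
s = 17 (s = -1*(-20) - 3 = 20 - 3 = 17)
Z(V, z) = 51*V (Z(V, z) = 3*(17*V) = 51*V)
(-21070 + 1989)/(Z(A, x(6, -1)) - 5323) = (-21070 + 1989)/(51*(-197) - 5323) = -19081/(-10047 - 5323) = -19081/(-15370) = -19081*(-1/15370) = 19081/15370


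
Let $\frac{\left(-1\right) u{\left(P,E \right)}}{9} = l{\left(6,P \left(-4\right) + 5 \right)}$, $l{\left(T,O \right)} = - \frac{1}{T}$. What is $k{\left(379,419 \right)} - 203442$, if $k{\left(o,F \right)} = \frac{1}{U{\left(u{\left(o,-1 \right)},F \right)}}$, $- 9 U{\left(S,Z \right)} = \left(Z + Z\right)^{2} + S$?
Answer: $- \frac{285732458040}{1404491} \approx -2.0344 \cdot 10^{5}$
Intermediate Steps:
$u{\left(P,E \right)} = \frac{3}{2}$ ($u{\left(P,E \right)} = - 9 \left(- \frac{1}{6}\right) = - 9 \left(\left(-1\right) \frac{1}{6}\right) = \left(-9\right) \left(- \frac{1}{6}\right) = \frac{3}{2}$)
$U{\left(S,Z \right)} = - \frac{4 Z^{2}}{9} - \frac{S}{9}$ ($U{\left(S,Z \right)} = - \frac{\left(Z + Z\right)^{2} + S}{9} = - \frac{\left(2 Z\right)^{2} + S}{9} = - \frac{4 Z^{2} + S}{9} = - \frac{S + 4 Z^{2}}{9} = - \frac{4 Z^{2}}{9} - \frac{S}{9}$)
$k{\left(o,F \right)} = \frac{1}{- \frac{1}{6} - \frac{4 F^{2}}{9}}$ ($k{\left(o,F \right)} = \frac{1}{- \frac{4 F^{2}}{9} - \frac{1}{6}} = \frac{1}{- \frac{1}{6} - \frac{4 F^{2}}{9}}$)
$k{\left(379,419 \right)} - 203442 = - \frac{18}{3 + 8 \cdot 419^{2}} - 203442 = - \frac{18}{3 + 8 \cdot 175561} - 203442 = - \frac{18}{3 + 1404488} - 203442 = - \frac{18}{1404491} - 203442 = - \frac{285732458040}{1404491}$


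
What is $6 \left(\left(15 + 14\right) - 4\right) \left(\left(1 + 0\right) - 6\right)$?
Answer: $-750$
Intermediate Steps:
$6 \left(\left(15 + 14\right) - 4\right) \left(\left(1 + 0\right) - 6\right) = 6 \left(29 - 4\right) \left(1 - 6\right) = 6 \cdot 25 \left(-5\right) = 150 \left(-5\right) = -750$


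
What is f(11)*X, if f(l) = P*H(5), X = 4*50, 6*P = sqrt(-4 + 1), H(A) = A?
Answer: 500*I*sqrt(3)/3 ≈ 288.68*I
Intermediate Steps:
P = I*sqrt(3)/6 (P = sqrt(-4 + 1)/6 = sqrt(-3)/6 = (I*sqrt(3))/6 = I*sqrt(3)/6 ≈ 0.28868*I)
X = 200
f(l) = 5*I*sqrt(3)/6 (f(l) = (I*sqrt(3)/6)*5 = 5*I*sqrt(3)/6)
f(11)*X = (5*I*sqrt(3)/6)*200 = 500*I*sqrt(3)/3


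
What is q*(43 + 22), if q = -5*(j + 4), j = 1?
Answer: -1625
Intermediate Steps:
q = -25 (q = -5*(1 + 4) = -5*5 = -25)
q*(43 + 22) = -25*(43 + 22) = -25*65 = -1625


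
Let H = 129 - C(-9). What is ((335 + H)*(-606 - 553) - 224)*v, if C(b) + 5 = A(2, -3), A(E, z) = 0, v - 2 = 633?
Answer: -345309825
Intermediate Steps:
v = 635 (v = 2 + 633 = 635)
C(b) = -5 (C(b) = -5 + 0 = -5)
H = 134 (H = 129 - 1*(-5) = 129 + 5 = 134)
((335 + H)*(-606 - 553) - 224)*v = ((335 + 134)*(-606 - 553) - 224)*635 = (469*(-1159) - 224)*635 = (-543571 - 224)*635 = -543795*635 = -345309825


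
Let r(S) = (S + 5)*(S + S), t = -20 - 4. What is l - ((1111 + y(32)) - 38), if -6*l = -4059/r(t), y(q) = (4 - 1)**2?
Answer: -657405/608 ≈ -1081.3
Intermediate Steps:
t = -24
y(q) = 9 (y(q) = 3**2 = 9)
r(S) = 2*S*(5 + S) (r(S) = (5 + S)*(2*S) = 2*S*(5 + S))
l = 451/608 (l = -(-1353)/(2*(2*(-24)*(5 - 24))) = -(-1353)/(2*(2*(-24)*(-19))) = -(-1353)/(2*912) = -1/6*(-1353/304) = 451/608 ≈ 0.74178)
l - ((1111 + y(32)) - 38) = 451/608 - ((1111 + 9) - 38) = 451/608 - (1120 - 38) = 451/608 - 1*1082 = 451/608 - 1082 = -657405/608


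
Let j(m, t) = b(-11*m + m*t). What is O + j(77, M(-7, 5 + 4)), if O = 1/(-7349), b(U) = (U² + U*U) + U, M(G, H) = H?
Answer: 347446021/7349 ≈ 47278.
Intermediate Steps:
b(U) = U + 2*U² (b(U) = (U² + U²) + U = 2*U² + U = U + 2*U²)
j(m, t) = (-11*m + m*t)*(1 - 22*m + 2*m*t) (j(m, t) = (-11*m + m*t)*(1 + 2*(-11*m + m*t)) = (-11*m + m*t)*(1 + (-22*m + 2*m*t)) = (-11*m + m*t)*(1 - 22*m + 2*m*t))
O = -1/7349 ≈ -0.00013607
O + j(77, M(-7, 5 + 4)) = -1/7349 + 77*(1 + 2*77*(-11 + (5 + 4)))*(-11 + (5 + 4)) = -1/7349 + 77*(1 + 2*77*(-11 + 9))*(-11 + 9) = -1/7349 + 77*(1 + 2*77*(-2))*(-2) = -1/7349 + 77*(1 - 308)*(-2) = -1/7349 + 77*(-307)*(-2) = -1/7349 + 47278 = 347446021/7349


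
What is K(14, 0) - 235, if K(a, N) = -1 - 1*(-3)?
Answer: -233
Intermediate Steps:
K(a, N) = 2 (K(a, N) = -1 + 3 = 2)
K(14, 0) - 235 = 2 - 235 = -233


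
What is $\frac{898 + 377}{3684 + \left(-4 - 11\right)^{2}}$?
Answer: $\frac{425}{1303} \approx 0.32617$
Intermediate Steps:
$\frac{898 + 377}{3684 + \left(-4 - 11\right)^{2}} = \frac{1275}{3684 + \left(-15\right)^{2}} = \frac{1275}{3684 + 225} = \frac{1275}{3909} = 1275 \cdot \frac{1}{3909} = \frac{425}{1303}$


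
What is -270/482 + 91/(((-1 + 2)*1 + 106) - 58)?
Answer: 2188/1687 ≈ 1.2970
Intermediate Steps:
-270/482 + 91/(((-1 + 2)*1 + 106) - 58) = -270*1/482 + 91/((1*1 + 106) - 58) = -135/241 + 91/((1 + 106) - 58) = -135/241 + 91/(107 - 58) = -135/241 + 91/49 = -135/241 + 91*(1/49) = -135/241 + 13/7 = 2188/1687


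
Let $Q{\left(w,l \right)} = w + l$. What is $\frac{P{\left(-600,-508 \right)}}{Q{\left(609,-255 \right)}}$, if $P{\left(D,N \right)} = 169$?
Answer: $\frac{169}{354} \approx 0.4774$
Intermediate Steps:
$Q{\left(w,l \right)} = l + w$
$\frac{P{\left(-600,-508 \right)}}{Q{\left(609,-255 \right)}} = \frac{169}{-255 + 609} = \frac{169}{354}$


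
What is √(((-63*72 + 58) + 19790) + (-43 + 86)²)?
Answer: 131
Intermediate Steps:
√(((-63*72 + 58) + 19790) + (-43 + 86)²) = √(((-4536 + 58) + 19790) + 43²) = √((-4478 + 19790) + 1849) = √(15312 + 1849) = √17161 = 131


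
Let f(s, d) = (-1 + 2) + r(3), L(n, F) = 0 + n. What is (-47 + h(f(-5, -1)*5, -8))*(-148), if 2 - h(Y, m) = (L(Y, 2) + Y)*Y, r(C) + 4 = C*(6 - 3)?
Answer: 273060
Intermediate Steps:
L(n, F) = n
r(C) = -4 + 3*C (r(C) = -4 + C*(6 - 3) = -4 + C*3 = -4 + 3*C)
f(s, d) = 6 (f(s, d) = (-1 + 2) + (-4 + 3*3) = 1 + (-4 + 9) = 1 + 5 = 6)
h(Y, m) = 2 - 2*Y² (h(Y, m) = 2 - (Y + Y)*Y = 2 - 2*Y*Y = 2 - 2*Y²)
(-47 + h(f(-5, -1)*5, -8))*(-148) = (-47 + (2 - 2*(6*5)²))*(-148) = (-47 + (2 - 2*30²))*(-148) = (-47 + (2 - 2*900))*(-148) = (-47 + (2 - 1800))*(-148) = (-47 - 1798)*(-148) = -1845*(-148) = 273060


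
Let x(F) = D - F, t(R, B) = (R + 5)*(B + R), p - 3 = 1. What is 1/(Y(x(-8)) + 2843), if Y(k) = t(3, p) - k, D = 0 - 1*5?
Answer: 1/2896 ≈ 0.00034530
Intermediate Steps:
p = 4 (p = 3 + 1 = 4)
t(R, B) = (5 + R)*(B + R)
D = -5 (D = 0 - 5 = -5)
x(F) = -5 - F
Y(k) = 56 - k (Y(k) = (3² + 5*4 + 5*3 + 4*3) - k = (9 + 20 + 15 + 12) - k = 56 - k)
1/(Y(x(-8)) + 2843) = 1/((56 - (-5 - 1*(-8))) + 2843) = 1/((56 - (-5 + 8)) + 2843) = 1/((56 - 1*3) + 2843) = 1/((56 - 3) + 2843) = 1/(53 + 2843) = 1/2896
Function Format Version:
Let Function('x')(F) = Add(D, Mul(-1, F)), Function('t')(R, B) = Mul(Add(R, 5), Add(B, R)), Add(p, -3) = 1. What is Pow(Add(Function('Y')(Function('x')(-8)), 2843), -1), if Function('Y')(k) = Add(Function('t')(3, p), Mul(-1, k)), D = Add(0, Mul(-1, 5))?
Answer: Rational(1, 2896) ≈ 0.00034530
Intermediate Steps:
p = 4 (p = Add(3, 1) = 4)
Function('t')(R, B) = Mul(Add(5, R), Add(B, R))
D = -5 (D = Add(0, -5) = -5)
Function('x')(F) = Add(-5, Mul(-1, F))
Function('Y')(k) = Add(56, Mul(-1, k)) (Function('Y')(k) = Add(Add(Pow(3, 2), Mul(5, 4), Mul(5, 3), Mul(4, 3)), Mul(-1, k)) = Add(Add(9, 20, 15, 12), Mul(-1, k)) = Add(56, Mul(-1, k)))
Pow(Add(Function('Y')(Function('x')(-8)), 2843), -1) = Pow(Add(Add(56, Mul(-1, Add(-5, Mul(-1, -8)))), 2843), -1) = Pow(Add(Add(56, Mul(-1, Add(-5, 8))), 2843), -1) = Pow(Add(Add(56, Mul(-1, 3)), 2843), -1) = Pow(Add(Add(56, -3), 2843), -1) = Pow(Add(53, 2843), -1) = Pow(2896, -1) = Rational(1, 2896)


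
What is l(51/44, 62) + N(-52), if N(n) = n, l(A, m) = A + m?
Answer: 491/44 ≈ 11.159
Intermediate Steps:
l(51/44, 62) + N(-52) = (51/44 + 62) - 52 = 2779/44 - 52 = 491/44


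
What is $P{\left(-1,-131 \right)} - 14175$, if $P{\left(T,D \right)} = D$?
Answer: $-14306$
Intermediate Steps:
$P{\left(-1,-131 \right)} - 14175 = -131 - 14175 = -14306$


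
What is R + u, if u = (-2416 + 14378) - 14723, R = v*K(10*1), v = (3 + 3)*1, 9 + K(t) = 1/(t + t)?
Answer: -28147/10 ≈ -2814.7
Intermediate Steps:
K(t) = -9 + 1/(2*t) (K(t) = -9 + 1/(t + t) = -9 + 1/(2*t))
v = 6 (v = 6*1 = 6)
R = -537/10 (R = 6*(-9 + 1/(2*((10*1)))) = 6*(-9 + (1/2)/10) = 6*(-9 + (1/2)*(1/10)) = 6*(-9 + 1/20) = 6*(-179/20) = -537/10 ≈ -53.700)
u = -2761 (u = 11962 - 14723 = -2761)
R + u = -537/10 - 2761 = -28147/10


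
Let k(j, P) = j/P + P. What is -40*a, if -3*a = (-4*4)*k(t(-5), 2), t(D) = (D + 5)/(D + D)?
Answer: -1280/3 ≈ -426.67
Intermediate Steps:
t(D) = (5 + D)/(2*D) (t(D) = (5 + D)/((2*D)) = (5 + D)*(1/(2*D)) = (5 + D)/(2*D))
k(j, P) = P + j/P
a = 32/3 (a = -(-4*4)*(2 + ((½)*(5 - 5)/(-5))/2)/3 = -(-16)*(2 + ((½)*(-⅕)*0)*(½))/3 = -(-16)*(2 + 0*(½))/3 = -(-16)*(2 + 0)/3 = -(-16)*2/3 = -⅓*(-32) = 32/3 ≈ 10.667)
-40*a = -40*32/3 = -1280/3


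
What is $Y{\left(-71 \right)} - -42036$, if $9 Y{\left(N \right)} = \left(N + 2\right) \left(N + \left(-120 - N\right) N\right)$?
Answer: $15908$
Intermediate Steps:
$Y{\left(N \right)} = \frac{\left(2 + N\right) \left(N + N \left(-120 - N\right)\right)}{9}$ ($Y{\left(N \right)} = \frac{\left(N + 2\right) \left(N + \left(-120 - N\right) N\right)}{9} = \frac{\left(2 + N\right) \left(N + N \left(-120 - N\right)\right)}{9}$)
$Y{\left(-71 \right)} - -42036 = \left(- \frac{1}{9}\right) \left(-71\right) \left(238 + \left(-71\right)^{2} + 121 \left(-71\right)\right) - -42036 = \left(- \frac{1}{9}\right) \left(-71\right) \left(238 + 5041 - 8591\right) + 42036 = \left(- \frac{1}{9}\right) \left(-71\right) \left(-3312\right) + 42036 = -26128 + 42036 = 15908$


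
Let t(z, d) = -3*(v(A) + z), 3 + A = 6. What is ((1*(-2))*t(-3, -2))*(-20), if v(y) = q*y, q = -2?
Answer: 1080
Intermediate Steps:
A = 3 (A = -3 + 6 = 3)
v(y) = -2*y
t(z, d) = 18 - 3*z (t(z, d) = -3*(-2*3 + z) = -3*(-6 + z) = 18 - 3*z)
((1*(-2))*t(-3, -2))*(-20) = ((1*(-2))*(18 - 3*(-3)))*(-20) = -2*(18 + 9)*(-20) = -2*27*(-20) = -54*(-20) = 1080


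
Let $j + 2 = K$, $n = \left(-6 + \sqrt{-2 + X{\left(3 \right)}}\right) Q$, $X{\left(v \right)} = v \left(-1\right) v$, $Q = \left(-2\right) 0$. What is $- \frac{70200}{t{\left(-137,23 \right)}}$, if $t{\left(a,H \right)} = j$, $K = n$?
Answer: $35100$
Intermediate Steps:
$Q = 0$
$X{\left(v \right)} = - v^{2}$ ($X{\left(v \right)} = - v v = - v^{2}$)
$n = 0$ ($n = \left(-6 + \sqrt{-2 - 3^{2}}\right) 0 = \left(-6 + \sqrt{-2 - 9}\right) 0 = \left(-6 + \sqrt{-11}\right) 0 = \left(-6 + i \sqrt{11}\right) 0 = 0$)
$K = 0$
$j = -2$ ($j = -2 + 0 = -2$)
$t{\left(a,H \right)} = -2$
$- \frac{70200}{t{\left(-137,23 \right)}} = - \frac{70200}{-2} = \left(-70200\right) \left(- \frac{1}{2}\right) = 35100$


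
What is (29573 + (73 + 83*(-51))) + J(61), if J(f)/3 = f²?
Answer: 36576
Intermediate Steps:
J(f) = 3*f²
(29573 + (73 + 83*(-51))) + J(61) = (29573 + (73 + 83*(-51))) + 3*61² = (29573 + (73 - 4233)) + 3*3721 = (29573 - 4160) + 11163 = 25413 + 11163 = 36576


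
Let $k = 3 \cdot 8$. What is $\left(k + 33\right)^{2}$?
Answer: $3249$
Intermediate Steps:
$k = 24$
$\left(k + 33\right)^{2} = \left(24 + 33\right)^{2} = 57^{2} = 3249$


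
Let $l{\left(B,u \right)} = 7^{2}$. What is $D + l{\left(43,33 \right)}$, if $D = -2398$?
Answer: $-2349$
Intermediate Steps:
$l{\left(B,u \right)} = 49$
$D + l{\left(43,33 \right)} = -2398 + 49 = -2349$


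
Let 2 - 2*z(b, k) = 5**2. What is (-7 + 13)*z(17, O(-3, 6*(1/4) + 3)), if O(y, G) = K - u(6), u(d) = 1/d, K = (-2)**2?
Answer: -69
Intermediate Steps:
K = 4
O(y, G) = 23/6 (O(y, G) = 4 - 1/6 = 23/6)
z(b, k) = -23/2 (z(b, k) = 1 - 1/2*5**2 = 1 - 1/2*25 = 1 - 25/2 = -23/2)
(-7 + 13)*z(17, O(-3, 6*(1/4) + 3)) = (-7 + 13)*(-23/2) = 6*(-23/2) = -69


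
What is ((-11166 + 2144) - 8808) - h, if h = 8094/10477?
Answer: -186813004/10477 ≈ -17831.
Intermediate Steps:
h = 8094/10477 (h = 8094*(1/10477) = 8094/10477 ≈ 0.77255)
((-11166 + 2144) - 8808) - h = ((-11166 + 2144) - 8808) - 1*8094/10477 = (-9022 - 8808) - 8094/10477 = -17830 - 8094/10477 = -186813004/10477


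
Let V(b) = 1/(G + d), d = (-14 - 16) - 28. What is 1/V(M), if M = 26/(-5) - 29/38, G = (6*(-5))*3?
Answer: -148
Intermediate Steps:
d = -58 (d = -30 - 28 = -58)
G = -90 (G = -30*3 = -90)
M = -1133/190 (M = 26*(-⅕) - 29*1/38 = -26/5 - 29/38 = -1133/190 ≈ -5.9632)
V(b) = -1/148 (V(b) = 1/(-90 - 58) = 1/(-148) = -1/148)
1/V(M) = 1/(-1/148) = -148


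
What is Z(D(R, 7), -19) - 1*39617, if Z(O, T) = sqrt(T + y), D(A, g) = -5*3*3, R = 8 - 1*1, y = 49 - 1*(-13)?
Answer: -39617 + sqrt(43) ≈ -39610.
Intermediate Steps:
y = 62 (y = 49 + 13 = 62)
R = 7 (R = 8 - 1 = 7)
D(A, g) = -45 (D(A, g) = -15*3 = -45)
Z(O, T) = sqrt(62 + T) (Z(O, T) = sqrt(T + 62) = sqrt(62 + T))
Z(D(R, 7), -19) - 1*39617 = sqrt(62 - 19) - 1*39617 = sqrt(43) - 39617 = -39617 + sqrt(43)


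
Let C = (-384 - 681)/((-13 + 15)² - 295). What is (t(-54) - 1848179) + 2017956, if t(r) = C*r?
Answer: 16449199/97 ≈ 1.6958e+5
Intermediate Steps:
C = 355/97 (C = -1065/(2² - 295) = -1065/(4 - 295) = -1065/(-291) = -1065*(-1/291) = 355/97 ≈ 3.6598)
t(r) = 355*r/97
(t(-54) - 1848179) + 2017956 = ((355/97)*(-54) - 1848179) + 2017956 = (-19170/97 - 1848179) + 2017956 = -179292533/97 + 2017956 = 16449199/97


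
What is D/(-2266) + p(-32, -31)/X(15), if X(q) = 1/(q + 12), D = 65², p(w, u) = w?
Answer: -1962049/2266 ≈ -865.86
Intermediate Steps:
D = 4225
X(q) = 1/(12 + q)
D/(-2266) + p(-32, -31)/X(15) = 4225/(-2266) - 32/(1/(12 + 15)) = 4225*(-1/2266) - 32/(1/27) = -4225/2266 - 32/1/27 = -4225/2266 - 32*27 = -4225/2266 - 864 = -1962049/2266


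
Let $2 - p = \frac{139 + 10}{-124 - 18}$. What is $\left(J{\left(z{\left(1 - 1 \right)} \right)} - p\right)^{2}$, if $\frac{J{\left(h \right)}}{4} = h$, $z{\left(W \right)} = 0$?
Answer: $\frac{187489}{20164} \approx 9.2982$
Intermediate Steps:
$J{\left(h \right)} = 4 h$
$p = \frac{433}{142}$ ($p = 2 - \frac{139 + 10}{-124 - 18} = 2 - \frac{149}{-142} = 2 - 149 \left(- \frac{1}{142}\right) = 2 - - \frac{149}{142} = 2 + \frac{149}{142} = \frac{433}{142} \approx 3.0493$)
$\left(J{\left(z{\left(1 - 1 \right)} \right)} - p\right)^{2} = \left(4 \cdot 0 - \frac{433}{142}\right)^{2} = \left(0 - \frac{433}{142}\right)^{2} = \left(- \frac{433}{142}\right)^{2} = \frac{187489}{20164}$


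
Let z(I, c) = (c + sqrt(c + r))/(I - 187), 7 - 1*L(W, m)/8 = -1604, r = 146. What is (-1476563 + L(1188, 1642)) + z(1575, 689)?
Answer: -2031580211/1388 + sqrt(835)/1388 ≈ -1.4637e+6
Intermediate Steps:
L(W, m) = 12888 (L(W, m) = 56 - 8*(-1604) = 56 + 12832 = 12888)
z(I, c) = (c + sqrt(146 + c))/(-187 + I) (z(I, c) = (c + sqrt(c + 146))/(I - 187) = (c + sqrt(146 + c))/(-187 + I))
(-1476563 + L(1188, 1642)) + z(1575, 689) = (-1476563 + 12888) + (689 + sqrt(146 + 689))/(-187 + 1575) = -1463675 + (689 + sqrt(835))/1388 = -1463675 + (689/1388 + sqrt(835)/1388) = -2031580211/1388 + sqrt(835)/1388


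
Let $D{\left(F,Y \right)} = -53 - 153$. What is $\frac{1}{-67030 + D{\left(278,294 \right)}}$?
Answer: $- \frac{1}{67236} \approx -1.4873 \cdot 10^{-5}$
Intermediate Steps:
$D{\left(F,Y \right)} = -206$
$\frac{1}{-67030 + D{\left(278,294 \right)}} = \frac{1}{-67030 - 206} = \frac{1}{-67236} = - \frac{1}{67236}$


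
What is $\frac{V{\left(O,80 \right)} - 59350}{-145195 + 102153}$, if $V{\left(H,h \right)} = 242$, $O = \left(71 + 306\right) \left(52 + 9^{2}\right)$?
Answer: $\frac{29554}{21521} \approx 1.3733$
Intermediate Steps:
$O = 50141$ ($O = 377 \left(52 + 81\right) = 377 \cdot 133 = 50141$)
$\frac{V{\left(O,80 \right)} - 59350}{-145195 + 102153} = \frac{242 - 59350}{-145195 + 102153} = - \frac{59108}{-43042} = \left(-59108\right) \left(- \frac{1}{43042}\right) = \frac{29554}{21521}$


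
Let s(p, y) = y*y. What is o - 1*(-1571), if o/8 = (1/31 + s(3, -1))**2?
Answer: 1517923/961 ≈ 1579.5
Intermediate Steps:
s(p, y) = y**2
o = 8192/961 (o = 8*(1/31 + (-1)**2)**2 = 8*(1/31 + 1)**2 = 8*(32/31)**2 = 8*(1024/961) = 8192/961 ≈ 8.5245)
o - 1*(-1571) = 8192/961 - 1*(-1571) = 8192/961 + 1571 = 1517923/961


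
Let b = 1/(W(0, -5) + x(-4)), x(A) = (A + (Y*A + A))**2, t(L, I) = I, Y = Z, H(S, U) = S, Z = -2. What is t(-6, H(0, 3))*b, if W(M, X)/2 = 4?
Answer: 0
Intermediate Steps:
W(M, X) = 8 (W(M, X) = 2*4 = 8)
Y = -2
x(A) = 0 (x(A) = (A + (-2*A + A))**2 = (A - A)**2 = 0**2 = 0)
b = 1/8 (b = 1/(8 + 0) = 1/8 ≈ 0.12500)
t(-6, H(0, 3))*b = 0*(1/8) = 0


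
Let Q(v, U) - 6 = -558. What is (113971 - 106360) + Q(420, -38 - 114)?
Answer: 7059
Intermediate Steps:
Q(v, U) = -552 (Q(v, U) = 6 - 558 = -552)
(113971 - 106360) + Q(420, -38 - 114) = (113971 - 106360) - 552 = 7611 - 552 = 7059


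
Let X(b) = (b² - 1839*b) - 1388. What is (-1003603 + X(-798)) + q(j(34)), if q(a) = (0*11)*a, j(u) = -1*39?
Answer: 1099335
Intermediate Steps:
X(b) = -1388 + b² - 1839*b
j(u) = -39
q(a) = 0 (q(a) = 0*a = 0)
(-1003603 + X(-798)) + q(j(34)) = (-1003603 + (-1388 + (-798)² - 1839*(-798))) + 0 = (-1003603 + (-1388 + 636804 + 1467522)) + 0 = (-1003603 + 2102938) + 0 = 1099335 + 0 = 1099335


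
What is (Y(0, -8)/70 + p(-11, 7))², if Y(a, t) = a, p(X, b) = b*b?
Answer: 2401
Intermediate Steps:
p(X, b) = b²
(Y(0, -8)/70 + p(-11, 7))² = (0/70 + 7²)² = (0*(1/70) + 49)² = (0 + 49)² = 49² = 2401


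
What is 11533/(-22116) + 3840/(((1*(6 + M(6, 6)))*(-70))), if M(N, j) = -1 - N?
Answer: 442727/8148 ≈ 54.336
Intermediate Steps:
11533/(-22116) + 3840/(((1*(6 + M(6, 6)))*(-70))) = 11533/(-22116) + 3840/(((1*(6 + (-1 - 1*6)))*(-70))) = 11533*(-1/22116) + 3840/(((1*(6 + (-1 - 6)))*(-70))) = -607/1164 + 3840/(((1*(6 - 7))*(-70))) = -607/1164 + 3840/(((1*(-1))*(-70))) = -607/1164 + 3840/((-1*(-70))) = -607/1164 + 3840/70 = -607/1164 + 3840*(1/70) = -607/1164 + 384/7 = 442727/8148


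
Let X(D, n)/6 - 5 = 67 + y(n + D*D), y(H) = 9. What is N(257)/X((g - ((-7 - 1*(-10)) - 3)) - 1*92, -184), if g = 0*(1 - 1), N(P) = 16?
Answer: 8/243 ≈ 0.032922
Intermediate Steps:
g = 0 (g = 0*0 = 0)
X(D, n) = 486 (X(D, n) = 30 + 6*(67 + 9) = 30 + 6*76 = 30 + 456 = 486)
N(257)/X((g - ((-7 - 1*(-10)) - 3)) - 1*92, -184) = 16/486 = 16*(1/486) = 8/243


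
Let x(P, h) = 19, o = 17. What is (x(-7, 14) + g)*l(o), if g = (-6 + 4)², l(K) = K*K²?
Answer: 112999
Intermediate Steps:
l(K) = K³
g = 4 (g = (-2)² = 4)
(x(-7, 14) + g)*l(o) = (19 + 4)*17³ = 23*4913 = 112999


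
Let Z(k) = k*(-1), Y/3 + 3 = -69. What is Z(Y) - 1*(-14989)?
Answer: 15205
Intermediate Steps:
Y = -216 (Y = -9 + 3*(-69) = -9 - 207 = -216)
Z(k) = -k
Z(Y) - 1*(-14989) = -1*(-216) - 1*(-14989) = 216 + 14989 = 15205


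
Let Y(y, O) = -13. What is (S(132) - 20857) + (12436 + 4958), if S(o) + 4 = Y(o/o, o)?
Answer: -3480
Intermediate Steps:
S(o) = -17 (S(o) = -4 - 13 = -17)
(S(132) - 20857) + (12436 + 4958) = (-17 - 20857) + (12436 + 4958) = -20874 + 17394 = -3480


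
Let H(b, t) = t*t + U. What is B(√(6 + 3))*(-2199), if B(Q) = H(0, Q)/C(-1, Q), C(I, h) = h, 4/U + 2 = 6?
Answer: -7330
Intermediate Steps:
U = 1 (U = 4/(-2 + 6) = 4/4 = 4*(¼) = 1)
H(b, t) = 1 + t² (H(b, t) = t*t + 1 = t² + 1 = 1 + t²)
B(Q) = (1 + Q²)/Q
B(√(6 + 3))*(-2199) = (√(6 + 3) + 1/(√(6 + 3)))*(-2199) = (√9 + 1/(√9))*(-2199) = (3 + 1/3)*(-2199) = (3 + ⅓)*(-2199) = (10/3)*(-2199) = -7330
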